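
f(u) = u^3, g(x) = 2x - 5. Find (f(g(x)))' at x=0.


Using the chain rule: (f(g(x)))' = f'(g(x)) * g'(x)
First, find g(0):
g(0) = 2 * 0 - 5 = -5
Next, f'(u) = 3u^2
And g'(x) = 2
So f'(g(0)) * g'(0)
= 3 * (-5)^2 * 2
= 3 * 25 * 2
= 150

150


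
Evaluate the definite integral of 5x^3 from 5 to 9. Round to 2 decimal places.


Find the antiderivative of 5x^3:
F(x) = 5/4 * x^4
Apply the Fundamental Theorem of Calculus:
F(9) - F(5)
= 5/4 * 9^4 - 5/4 * 5^4
= 5/4 * (6561 - 625)
= 5/4 * 5936
= 7420 = 7420.00

7420.00


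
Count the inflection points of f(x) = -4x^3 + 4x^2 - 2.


Inflection points occur where f''(x) = 0 and concavity changes.
f(x) = -4x^3 + 4x^2 - 2
f'(x) = -12x^2 + 8x
f''(x) = -24x + 8
Set f''(x) = 0:
-24x + 8 = 0
x = -8 / (-24) = 1/3
Since f''(x) is linear (degree 1), it changes sign at this point.
Therefore there is exactly 1 inflection point.

1


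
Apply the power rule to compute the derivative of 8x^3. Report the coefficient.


We apply the power rule: d/dx [ax^n] = a*n * x^(n-1)
d/dx [8x^3]
= 8 * 3 * x^(3-1)
= 24x^2
The coefficient is 24

24


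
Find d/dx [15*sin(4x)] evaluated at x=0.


Apply the chain rule to differentiate 15*sin(4x):
d/dx [15*sin(4x)]
= 15 * cos(4x) * d/dx(4x)
= 15 * 4 * cos(4x)
= 60 * cos(4x)
Evaluate at x = 0:
= 60 * cos(0)
= 60 * 1
= 60

60


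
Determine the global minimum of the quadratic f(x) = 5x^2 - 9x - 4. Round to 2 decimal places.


For a quadratic f(x) = ax^2 + bx + c with a > 0, the minimum is at the vertex.
Vertex x-coordinate: x = -b/(2a)
x = -(-9) / (2 * 5)
x = 9/10
Substitute back to find the minimum value:
f(9/10) = 5 * (9/10)^2 - 9 * (9/10) - 4
= 81/20 - 81/10 - 4
= -161/20 = -8.05

-8.05


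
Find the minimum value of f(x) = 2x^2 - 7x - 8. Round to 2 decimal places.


For a quadratic f(x) = ax^2 + bx + c with a > 0, the minimum is at the vertex.
Vertex x-coordinate: x = -b/(2a)
x = -(-7) / (2 * 2)
x = 7/4
Substitute back to find the minimum value:
f(7/4) = 2 * (7/4)^2 - 7 * (7/4) - 8
= 49/8 - 49/4 - 8
= -113/8 ≈ -14.13

-14.13


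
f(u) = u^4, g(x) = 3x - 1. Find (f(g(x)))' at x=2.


Using the chain rule: (f(g(x)))' = f'(g(x)) * g'(x)
First, find g(2):
g(2) = 3 * 2 - 1 = 5
Next, f'(u) = 4u^3
And g'(x) = 3
So f'(g(2)) * g'(2)
= 4 * 5^3 * 3
= 4 * 125 * 3
= 1500

1500


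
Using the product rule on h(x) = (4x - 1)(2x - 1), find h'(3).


Let u(x) = 4x - 1 and v(x) = 2x - 1
u'(x) = 4
v'(x) = 2
Product rule: h'(x) = u'(x)*v(x) + u(x)*v'(x)
= 4 * (2x - 1) + (4x - 1) * 2
At x = 3:
u(3) = 4 * 3 - 1 = 11
v(3) = 2 * 3 - 1 = 5
h'(3) = 4 * 5 + 11 * 2
= 20 + 22
= 42

42


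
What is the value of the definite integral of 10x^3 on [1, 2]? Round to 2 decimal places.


Find the antiderivative of 10x^3:
F(x) = 10/4 * x^4
Apply the Fundamental Theorem of Calculus:
F(2) - F(1)
= 10/4 * 2^4 - 10/4 * 1^4
= 10/4 * (16 - 1)
= 10/4 * 15
= 75/2 = 37.50

37.50


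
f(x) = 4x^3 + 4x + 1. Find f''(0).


First derivative:
f'(x) = 12x^2 + 4
Second derivative:
f''(x) = 24x
Substitute x = 0:
f''(0) = 24 * 0 + 0
= 0 + 0
= 0

0


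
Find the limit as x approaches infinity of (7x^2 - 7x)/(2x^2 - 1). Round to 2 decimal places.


For limits at infinity with equal-degree polynomials,
we compare leading coefficients.
Numerator leading term: 7x^2
Denominator leading term: 2x^2
Divide both by x^2:
lim = (7 - 7/x) / (2 - 1/x^2)
As x -> infinity, the 1/x and 1/x^2 terms vanish:
= 7/2 = 3.50

3.50


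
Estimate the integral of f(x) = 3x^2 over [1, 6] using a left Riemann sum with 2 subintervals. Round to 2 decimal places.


Left Riemann sum uses left endpoints of each subinterval.
Interval: [1, 6], n = 2
dx = (6 - 1) / 2 = 5/2
Left endpoints: [1, 7/2]
f values: [3, 147/4]
Sum = dx * (sum of f values)
= 5/2 * 159/4
= 795/8 ≈ 99.38

99.38


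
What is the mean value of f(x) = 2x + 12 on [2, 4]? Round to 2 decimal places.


Average value = 1/(b-a) * integral from a to b of f(x) dx
First compute the integral of 2x + 12:
F(x) = x^2 + 12x
F(4) = 1 * 16 + 12 * 4 = 64
F(2) = 1 * 4 + 12 * 2 = 28
Integral = 64 - 28 = 36
Average = 36 / (4 - 2) = 36 / 2
= 18 = 18.00

18.00


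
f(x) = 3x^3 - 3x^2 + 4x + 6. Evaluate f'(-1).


Differentiate f(x) = 3x^3 - 3x^2 + 4x + 6 term by term:
f'(x) = 9x^2 - 6x + 4
Substitute x = -1:
f'(-1) = 9 * (-1)^2 - 6 * (-1) + 4
= 9 + 6 + 4
= 19

19


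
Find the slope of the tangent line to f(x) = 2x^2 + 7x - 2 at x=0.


The slope of the tangent line equals f'(x) at the point.
f(x) = 2x^2 + 7x - 2
f'(x) = 4x + 7
At x = 0:
f'(0) = 4 * 0 + 7
= 0 + 7
= 7

7


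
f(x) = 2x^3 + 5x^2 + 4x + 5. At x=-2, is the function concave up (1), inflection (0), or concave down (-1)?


Concavity is determined by the sign of f''(x).
f(x) = 2x^3 + 5x^2 + 4x + 5
f'(x) = 6x^2 + 10x + 4
f''(x) = 12x + 10
f''(-2) = 12 * (-2) + 10
= -24 + 10
= -14
Since f''(-2) < 0, the function is concave down (-1)

-1


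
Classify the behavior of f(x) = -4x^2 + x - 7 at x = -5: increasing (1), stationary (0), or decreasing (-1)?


Compute f'(x) to determine behavior:
f'(x) = -8x + 1
f'(-5) = -8 * (-5) + 1
= 40 + 1
= 41
Since f'(-5) > 0, the function is increasing (1)

1


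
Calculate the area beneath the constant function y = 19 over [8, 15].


The area under a constant function y = 19 is a rectangle.
Width = 15 - 8 = 7
Height = 19
Area = width * height
= 7 * 19
= 133

133


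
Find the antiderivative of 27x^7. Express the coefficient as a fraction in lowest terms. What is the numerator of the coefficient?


Apply the power rule for integration:
integral of ax^n dx = a/(n+1) * x^(n+1) + C
integral of 27x^7 dx
= 27/8 * x^8 + C
The coefficient in lowest terms is 27/8, and its numerator is 27

27


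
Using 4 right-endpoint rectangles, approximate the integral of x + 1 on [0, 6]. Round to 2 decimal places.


Right Riemann sum uses right endpoints of each subinterval.
Interval: [0, 6], n = 4
dx = (6 - 0) / 4 = 3/2
Right endpoints: [3/2, 3, 9/2, 6]
f values: [5/2, 4, 11/2, 7]
Sum = dx * (sum of f values)
= 3/2 * 19
= 57/2 = 28.50

28.50


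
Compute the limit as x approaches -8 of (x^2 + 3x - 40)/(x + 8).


Direct substitution gives 0/0, so we factor the numerator.
Factor: (x^2 + 3x - 40) = (x + 8)(x - 5)
Cancel the common factor (x + 8):
(x^2 + 3x - 40)/(x + 8) = (x - 5)
Now substitute x = -8:
= (-8) - (5) = -13

-13


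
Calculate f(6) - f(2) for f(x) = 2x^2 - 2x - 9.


Net change = f(b) - f(a)
f(x) = 2x^2 - 2x - 9
Compute f(6):
f(6) = 2 * 6^2 - 2 * 6 - 9
= 72 - 12 - 9
= 51
Compute f(2):
f(2) = 2 * 2^2 - 2 * 2 - 9
= 8 - 4 - 9
= -5
Net change = 51 - (-5) = 56

56


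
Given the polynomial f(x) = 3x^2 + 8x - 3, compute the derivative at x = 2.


Differentiate term by term using power and sum rules:
f(x) = 3x^2 + 8x - 3
f'(x) = 6x + 8
Substitute x = 2:
f'(2) = 6 * 2 + 8
= 12 + 8
= 20

20


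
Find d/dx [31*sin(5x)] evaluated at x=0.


Apply the chain rule to differentiate 31*sin(5x):
d/dx [31*sin(5x)]
= 31 * cos(5x) * d/dx(5x)
= 31 * 5 * cos(5x)
= 155 * cos(5x)
Evaluate at x = 0:
= 155 * cos(0)
= 155 * 1
= 155

155


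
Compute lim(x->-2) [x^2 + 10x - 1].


Since polynomials are continuous, we use direct substitution.
lim(x->-2) of x^2 + 10x - 1
= 1 * (-2)^2 + 10 * (-2) - 1
= 4 - 20 - 1
= -17

-17


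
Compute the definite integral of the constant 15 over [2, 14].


The integral of a constant k over [a, b] equals k * (b - a).
integral from 2 to 14 of 15 dx
= 15 * (14 - 2)
= 15 * 12
= 180

180


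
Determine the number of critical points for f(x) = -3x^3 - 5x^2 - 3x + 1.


Find where f'(x) = 0:
f(x) = -3x^3 - 5x^2 - 3x + 1
f'(x) = -9x^2 - 10x - 3
This is a quadratic in x. Use the discriminant to count real roots.
Discriminant = (-10)^2 - 4 * (-9) * (-3)
= 100 - 108
= -8
Since discriminant < 0, f'(x) = 0 has no real solutions.
Number of critical points: 0

0


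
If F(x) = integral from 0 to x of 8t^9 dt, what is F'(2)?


By the Fundamental Theorem of Calculus (Part 1):
If F(x) = integral from 0 to x of f(t) dt, then F'(x) = f(x)
Here f(t) = 8t^9
So F'(x) = 8x^9
Evaluate at x = 2:
F'(2) = 8 * 2^9
= 8 * 512
= 4096

4096


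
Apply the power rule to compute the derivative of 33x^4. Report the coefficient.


We apply the power rule: d/dx [ax^n] = a*n * x^(n-1)
d/dx [33x^4]
= 33 * 4 * x^(4-1)
= 132x^3
The coefficient is 132

132


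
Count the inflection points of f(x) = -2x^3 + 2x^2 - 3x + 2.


Inflection points occur where f''(x) = 0 and concavity changes.
f(x) = -2x^3 + 2x^2 - 3x + 2
f'(x) = -6x^2 + 4x - 3
f''(x) = -12x + 4
Set f''(x) = 0:
-12x + 4 = 0
x = -4 / (-12) = 1/3
Since f''(x) is linear (degree 1), it changes sign at this point.
Therefore there is exactly 1 inflection point.

1


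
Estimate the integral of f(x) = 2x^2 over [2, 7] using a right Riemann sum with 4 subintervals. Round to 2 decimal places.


Right Riemann sum uses right endpoints of each subinterval.
Interval: [2, 7], n = 4
dx = (7 - 2) / 4 = 5/4
Right endpoints: [13/4, 9/2, 23/4, 7]
f values: [169/8, 81/2, 529/8, 98]
Sum = dx * (sum of f values)
= 5/4 * 903/4
= 4515/16 ≈ 282.19

282.19


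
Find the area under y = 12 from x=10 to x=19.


The area under a constant function y = 12 is a rectangle.
Width = 19 - 10 = 9
Height = 12
Area = width * height
= 9 * 12
= 108

108


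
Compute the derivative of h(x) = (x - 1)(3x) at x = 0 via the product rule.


Let u(x) = x - 1 and v(x) = 3x
u'(x) = 1
v'(x) = 3
Product rule: h'(x) = u'(x)*v(x) + u(x)*v'(x)
= 1 * (3x) + (x - 1) * 3
At x = 0:
u(0) = 1 * 0 - 1 = -1
v(0) = 3 * 0 + 0 = 0
h'(0) = 1 * 0 + (-1) * 3
= 0 - 3
= -3

-3


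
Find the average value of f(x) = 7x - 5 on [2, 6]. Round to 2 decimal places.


Average value = 1/(b-a) * integral from a to b of f(x) dx
First compute the integral of 7x - 5:
F(x) = (7/2)x^2 - 5x
F(6) = 7/2 * 36 - 5 * 6 = 96
F(2) = 7/2 * 4 - 5 * 2 = 4
Integral = 96 - 4 = 92
Average = 92 / (6 - 2) = 92 / 4
= 23 = 23.00

23.00


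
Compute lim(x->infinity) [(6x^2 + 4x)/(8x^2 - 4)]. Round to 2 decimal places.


For limits at infinity with equal-degree polynomials,
we compare leading coefficients.
Numerator leading term: 6x^2
Denominator leading term: 8x^2
Divide both by x^2:
lim = (6 + 4/x) / (8 - 4/x^2)
As x -> infinity, the 1/x and 1/x^2 terms vanish:
= 6/8 = 3/4 = 0.75

0.75


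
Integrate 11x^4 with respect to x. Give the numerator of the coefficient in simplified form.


Apply the power rule for integration:
integral of ax^n dx = a/(n+1) * x^(n+1) + C
integral of 11x^4 dx
= 11/5 * x^5 + C
The coefficient in lowest terms is 11/5, and its numerator is 11

11


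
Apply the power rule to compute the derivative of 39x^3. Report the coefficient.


We apply the power rule: d/dx [ax^n] = a*n * x^(n-1)
d/dx [39x^3]
= 39 * 3 * x^(3-1)
= 117x^2
The coefficient is 117

117


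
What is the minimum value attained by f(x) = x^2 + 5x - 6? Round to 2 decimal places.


For a quadratic f(x) = ax^2 + bx + c with a > 0, the minimum is at the vertex.
Vertex x-coordinate: x = -b/(2a)
x = -(5) / (2 * 1)
x = -5/2
Substitute back to find the minimum value:
f(-5/2) = 1 * (-5/2)^2 + 5 * (-5/2) - 6
= 25/4 - 25/2 - 6
= -49/4 = -12.25

-12.25


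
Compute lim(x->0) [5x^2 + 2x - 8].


Since polynomials are continuous, we use direct substitution.
lim(x->0) of 5x^2 + 2x - 8
= 5 * 0^2 + 2 * 0 - 8
= 0 + 0 - 8
= -8

-8


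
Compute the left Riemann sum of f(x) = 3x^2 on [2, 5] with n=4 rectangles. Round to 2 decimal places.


Left Riemann sum uses left endpoints of each subinterval.
Interval: [2, 5], n = 4
dx = (5 - 2) / 4 = 3/4
Left endpoints: [2, 11/4, 7/2, 17/4]
f values: [12, 363/16, 147/4, 867/16]
Sum = dx * (sum of f values)
= 3/4 * 1005/8
= 3015/32 ≈ 94.22

94.22


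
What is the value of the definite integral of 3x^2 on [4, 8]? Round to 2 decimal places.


Find the antiderivative of 3x^2:
F(x) = 3/3 * x^3
Apply the Fundamental Theorem of Calculus:
F(8) - F(4)
= 3/3 * 8^3 - 3/3 * 4^3
= 3/3 * (512 - 64)
= 3/3 * 448
= 448 = 448.00

448.00


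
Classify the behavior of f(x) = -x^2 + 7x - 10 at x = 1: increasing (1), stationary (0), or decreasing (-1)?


Compute f'(x) to determine behavior:
f'(x) = -2x + 7
f'(1) = -2 * 1 + 7
= -2 + 7
= 5
Since f'(1) > 0, the function is increasing (1)

1


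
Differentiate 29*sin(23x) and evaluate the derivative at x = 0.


Apply the chain rule to differentiate 29*sin(23x):
d/dx [29*sin(23x)]
= 29 * cos(23x) * d/dx(23x)
= 29 * 23 * cos(23x)
= 667 * cos(23x)
Evaluate at x = 0:
= 667 * cos(0)
= 667 * 1
= 667

667


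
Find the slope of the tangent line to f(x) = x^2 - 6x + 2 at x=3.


The slope of the tangent line equals f'(x) at the point.
f(x) = x^2 - 6x + 2
f'(x) = 2x - 6
At x = 3:
f'(3) = 2 * 3 - 6
= 6 - 6
= 0

0


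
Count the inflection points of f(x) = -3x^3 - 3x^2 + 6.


Inflection points occur where f''(x) = 0 and concavity changes.
f(x) = -3x^3 - 3x^2 + 6
f'(x) = -9x^2 - 6x
f''(x) = -18x - 6
Set f''(x) = 0:
-18x - 6 = 0
x = 6 / (-18) = -1/3
Since f''(x) is linear (degree 1), it changes sign at this point.
Therefore there is exactly 1 inflection point.

1


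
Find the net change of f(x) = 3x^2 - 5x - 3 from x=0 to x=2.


Net change = f(b) - f(a)
f(x) = 3x^2 - 5x - 3
Compute f(2):
f(2) = 3 * 2^2 - 5 * 2 - 3
= 12 - 10 - 3
= -1
Compute f(0):
f(0) = 3 * 0^2 - 5 * 0 - 3
= 0 + 0 - 3
= -3
Net change = -1 - (-3) = 2

2


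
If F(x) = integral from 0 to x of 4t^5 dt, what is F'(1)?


By the Fundamental Theorem of Calculus (Part 1):
If F(x) = integral from 0 to x of f(t) dt, then F'(x) = f(x)
Here f(t) = 4t^5
So F'(x) = 4x^5
Evaluate at x = 1:
F'(1) = 4 * 1^5
= 4 * 1
= 4

4


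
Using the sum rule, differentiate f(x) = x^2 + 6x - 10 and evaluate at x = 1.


Differentiate term by term using power and sum rules:
f(x) = x^2 + 6x - 10
f'(x) = 2x + 6
Substitute x = 1:
f'(1) = 2 * 1 + 6
= 2 + 6
= 8

8


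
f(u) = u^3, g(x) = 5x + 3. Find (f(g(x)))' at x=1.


Using the chain rule: (f(g(x)))' = f'(g(x)) * g'(x)
First, find g(1):
g(1) = 5 * 1 + 3 = 8
Next, f'(u) = 3u^2
And g'(x) = 5
So f'(g(1)) * g'(1)
= 3 * 8^2 * 5
= 3 * 64 * 5
= 960

960


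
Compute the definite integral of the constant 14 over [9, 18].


The integral of a constant k over [a, b] equals k * (b - a).
integral from 9 to 18 of 14 dx
= 14 * (18 - 9)
= 14 * 9
= 126

126


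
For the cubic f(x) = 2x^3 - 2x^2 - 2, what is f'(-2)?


Differentiate f(x) = 2x^3 - 2x^2 - 2 term by term:
f'(x) = 6x^2 - 4x
Substitute x = -2:
f'(-2) = 6 * (-2)^2 - 4 * (-2) + 0
= 24 + 8 + 0
= 32

32


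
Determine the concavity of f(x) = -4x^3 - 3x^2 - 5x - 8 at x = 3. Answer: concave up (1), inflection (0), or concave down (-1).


Concavity is determined by the sign of f''(x).
f(x) = -4x^3 - 3x^2 - 5x - 8
f'(x) = -12x^2 - 6x - 5
f''(x) = -24x - 6
f''(3) = -24 * 3 - 6
= -72 - 6
= -78
Since f''(3) < 0, the function is concave down (-1)

-1


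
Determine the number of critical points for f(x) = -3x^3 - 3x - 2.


Find where f'(x) = 0:
f(x) = -3x^3 - 3x - 2
f'(x) = -9x^2 - 3
This is a quadratic in x. Use the discriminant to count real roots.
Discriminant = (0)^2 - 4 * (-9) * (-3)
= 0 - 108
= -108
Since discriminant < 0, f'(x) = 0 has no real solutions.
Number of critical points: 0

0


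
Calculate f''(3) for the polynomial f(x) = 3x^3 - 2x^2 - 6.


First derivative:
f'(x) = 9x^2 - 4x
Second derivative:
f''(x) = 18x - 4
Substitute x = 3:
f''(3) = 18 * 3 - 4
= 54 - 4
= 50

50


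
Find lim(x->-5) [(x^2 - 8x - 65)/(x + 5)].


Direct substitution gives 0/0, so we factor the numerator.
Factor: (x^2 - 8x - 65) = (x + 5)(x - 13)
Cancel the common factor (x + 5):
(x^2 - 8x - 65)/(x + 5) = (x - 13)
Now substitute x = -5:
= (-5) - (13) = -18

-18


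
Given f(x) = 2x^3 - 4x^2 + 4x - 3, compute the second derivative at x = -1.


First derivative:
f'(x) = 6x^2 - 8x + 4
Second derivative:
f''(x) = 12x - 8
Substitute x = -1:
f''(-1) = 12 * (-1) - 8
= -12 - 8
= -20

-20


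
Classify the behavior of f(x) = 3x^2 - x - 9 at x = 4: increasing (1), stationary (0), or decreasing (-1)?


Compute f'(x) to determine behavior:
f'(x) = 6x - 1
f'(4) = 6 * 4 - 1
= 24 - 1
= 23
Since f'(4) > 0, the function is increasing (1)

1


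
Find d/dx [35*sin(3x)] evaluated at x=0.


Apply the chain rule to differentiate 35*sin(3x):
d/dx [35*sin(3x)]
= 35 * cos(3x) * d/dx(3x)
= 35 * 3 * cos(3x)
= 105 * cos(3x)
Evaluate at x = 0:
= 105 * cos(0)
= 105 * 1
= 105

105


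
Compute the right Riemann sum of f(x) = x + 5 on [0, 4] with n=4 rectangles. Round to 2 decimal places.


Right Riemann sum uses right endpoints of each subinterval.
Interval: [0, 4], n = 4
dx = (4 - 0) / 4 = 1
Right endpoints: [1, 2, 3, 4]
f values: [6, 7, 8, 9]
Sum = dx * (sum of f values)
= 1 * 30
= 30 = 30.00

30.00


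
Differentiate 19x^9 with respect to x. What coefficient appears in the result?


We apply the power rule: d/dx [ax^n] = a*n * x^(n-1)
d/dx [19x^9]
= 19 * 9 * x^(9-1)
= 171x^8
The coefficient is 171

171


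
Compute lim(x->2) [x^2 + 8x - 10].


Since polynomials are continuous, we use direct substitution.
lim(x->2) of x^2 + 8x - 10
= 1 * 2^2 + 8 * 2 - 10
= 4 + 16 - 10
= 10

10


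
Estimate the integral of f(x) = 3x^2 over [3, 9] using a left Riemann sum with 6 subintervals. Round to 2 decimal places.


Left Riemann sum uses left endpoints of each subinterval.
Interval: [3, 9], n = 6
dx = (9 - 3) / 6 = 1
Left endpoints: [3, 4, 5, 6, 7, 8]
f values: [27, 48, 75, 108, 147, 192]
Sum = dx * (sum of f values)
= 1 * 597
= 597 = 597.00

597.00


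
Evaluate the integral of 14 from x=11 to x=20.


The integral of a constant k over [a, b] equals k * (b - a).
integral from 11 to 20 of 14 dx
= 14 * (20 - 11)
= 14 * 9
= 126

126


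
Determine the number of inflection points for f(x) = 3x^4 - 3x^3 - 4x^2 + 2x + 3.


Inflection points occur where f''(x) = 0 and concavity changes.
f(x) = 3x^4 - 3x^3 - 4x^2 + 2x + 3
f'(x) = 12x^3 - 9x^2 - 8x + 2
f''(x) = 36x^2 - 18x - 8
This is a quadratic in x. Use the discriminant to count real roots.
Discriminant = (-18)^2 - 4 * 36 * (-8)
= 324 - (-1152)
= 1476
Since discriminant > 0, f''(x) = 0 has 2 distinct real solutions.
A quadratic with two distinct real roots changes sign at each root, so concavity changes at both.
Number of inflection points: 2

2


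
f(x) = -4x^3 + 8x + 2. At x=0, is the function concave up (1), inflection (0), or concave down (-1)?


Concavity is determined by the sign of f''(x).
f(x) = -4x^3 + 8x + 2
f'(x) = -12x^2 + 8
f''(x) = -24x
f''(0) = -24 * 0 + 0
= 0 + 0
= 0
f''(0) = 0, and f''(x) is linear with nonzero slope -24, so f'' changes sign at x = 0. Hence the function is at an inflection point (0)

0


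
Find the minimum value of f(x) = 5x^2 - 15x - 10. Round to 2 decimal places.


For a quadratic f(x) = ax^2 + bx + c with a > 0, the minimum is at the vertex.
Vertex x-coordinate: x = -b/(2a)
x = -(-15) / (2 * 5)
x = 15/10 = 3/2
Substitute back to find the minimum value:
f(3/2) = 5 * (3/2)^2 - 15 * (3/2) - 10
= 45/4 - 45/2 - 10
= -85/4 = -21.25

-21.25


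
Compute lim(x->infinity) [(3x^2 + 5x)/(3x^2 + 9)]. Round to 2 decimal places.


For limits at infinity with equal-degree polynomials,
we compare leading coefficients.
Numerator leading term: 3x^2
Denominator leading term: 3x^2
Divide both by x^2:
lim = (3 + 5/x) / (3 + 9/x^2)
As x -> infinity, the 1/x and 1/x^2 terms vanish:
= 3/3 = 1 = 1.00

1.00


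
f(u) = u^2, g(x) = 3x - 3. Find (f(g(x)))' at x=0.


Using the chain rule: (f(g(x)))' = f'(g(x)) * g'(x)
First, find g(0):
g(0) = 3 * 0 - 3 = -3
Next, f'(u) = 2u
And g'(x) = 3
So f'(g(0)) * g'(0)
= 2 * (-3) * 3
= -18

-18


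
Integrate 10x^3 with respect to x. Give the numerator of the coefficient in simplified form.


Apply the power rule for integration:
integral of ax^n dx = a/(n+1) * x^(n+1) + C
integral of 10x^3 dx
= 10/4 * x^4 + C
= 5/2 * x^4 + C
The coefficient in lowest terms is 5/2, and its numerator is 5

5


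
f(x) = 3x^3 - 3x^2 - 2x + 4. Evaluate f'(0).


Differentiate f(x) = 3x^3 - 3x^2 - 2x + 4 term by term:
f'(x) = 9x^2 - 6x - 2
Substitute x = 0:
f'(0) = 9 * 0^2 - 6 * 0 - 2
= 0 + 0 - 2
= -2

-2


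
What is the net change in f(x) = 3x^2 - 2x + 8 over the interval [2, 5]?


Net change = f(b) - f(a)
f(x) = 3x^2 - 2x + 8
Compute f(5):
f(5) = 3 * 5^2 - 2 * 5 + 8
= 75 - 10 + 8
= 73
Compute f(2):
f(2) = 3 * 2^2 - 2 * 2 + 8
= 12 - 4 + 8
= 16
Net change = 73 - 16 = 57

57


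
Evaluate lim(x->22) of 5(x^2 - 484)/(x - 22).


Direct substitution gives 0/0, so we factor the numerator.
Factor: 5(x^2 - 484) = 5 * (x - 22)(x + 22)
Cancel the common factor (x - 22):
5(x^2 - 484)/(x - 22) = 5 * (x + 22)
Now substitute x = 22:
= 5 * (22 + 22) = 220

220


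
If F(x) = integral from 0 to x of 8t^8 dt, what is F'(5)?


By the Fundamental Theorem of Calculus (Part 1):
If F(x) = integral from 0 to x of f(t) dt, then F'(x) = f(x)
Here f(t) = 8t^8
So F'(x) = 8x^8
Evaluate at x = 5:
F'(5) = 8 * 5^8
= 8 * 390625
= 3125000

3125000


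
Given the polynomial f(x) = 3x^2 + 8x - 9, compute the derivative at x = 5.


Differentiate term by term using power and sum rules:
f(x) = 3x^2 + 8x - 9
f'(x) = 6x + 8
Substitute x = 5:
f'(5) = 6 * 5 + 8
= 30 + 8
= 38

38


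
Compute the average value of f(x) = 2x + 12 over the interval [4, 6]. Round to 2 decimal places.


Average value = 1/(b-a) * integral from a to b of f(x) dx
First compute the integral of 2x + 12:
F(x) = x^2 + 12x
F(6) = 1 * 36 + 12 * 6 = 108
F(4) = 1 * 16 + 12 * 4 = 64
Integral = 108 - 64 = 44
Average = 44 / (6 - 4) = 44 / 2
= 22 = 22.00

22.00


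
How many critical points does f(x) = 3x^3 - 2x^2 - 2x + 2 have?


Find where f'(x) = 0:
f(x) = 3x^3 - 2x^2 - 2x + 2
f'(x) = 9x^2 - 4x - 2
This is a quadratic in x. Use the discriminant to count real roots.
Discriminant = (-4)^2 - 4 * 9 * (-2)
= 16 - (-72)
= 88
Since discriminant > 0, f'(x) = 0 has 2 real solutions.
Number of critical points: 2

2


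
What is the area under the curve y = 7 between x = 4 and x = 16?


The area under a constant function y = 7 is a rectangle.
Width = 16 - 4 = 12
Height = 7
Area = width * height
= 12 * 7
= 84

84


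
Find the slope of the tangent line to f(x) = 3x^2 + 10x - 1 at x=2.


The slope of the tangent line equals f'(x) at the point.
f(x) = 3x^2 + 10x - 1
f'(x) = 6x + 10
At x = 2:
f'(2) = 6 * 2 + 10
= 12 + 10
= 22

22


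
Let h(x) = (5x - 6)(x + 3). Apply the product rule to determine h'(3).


Let u(x) = 5x - 6 and v(x) = x + 3
u'(x) = 5
v'(x) = 1
Product rule: h'(x) = u'(x)*v(x) + u(x)*v'(x)
= 5 * (x + 3) + (5x - 6) * 1
At x = 3:
u(3) = 5 * 3 - 6 = 9
v(3) = 1 * 3 + 3 = 6
h'(3) = 5 * 6 + 9 * 1
= 30 + 9
= 39

39


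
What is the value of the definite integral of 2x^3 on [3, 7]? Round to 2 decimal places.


Find the antiderivative of 2x^3:
F(x) = 2/4 * x^4
Apply the Fundamental Theorem of Calculus:
F(7) - F(3)
= 2/4 * 7^4 - 2/4 * 3^4
= 2/4 * (2401 - 81)
= 2/4 * 2320
= 1160 = 1160.00

1160.00


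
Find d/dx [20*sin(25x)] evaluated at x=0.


Apply the chain rule to differentiate 20*sin(25x):
d/dx [20*sin(25x)]
= 20 * cos(25x) * d/dx(25x)
= 20 * 25 * cos(25x)
= 500 * cos(25x)
Evaluate at x = 0:
= 500 * cos(0)
= 500 * 1
= 500

500


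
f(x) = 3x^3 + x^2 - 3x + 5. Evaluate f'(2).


Differentiate f(x) = 3x^3 + x^2 - 3x + 5 term by term:
f'(x) = 9x^2 + 2x - 3
Substitute x = 2:
f'(2) = 9 * 2^2 + 2 * 2 - 3
= 36 + 4 - 3
= 37

37


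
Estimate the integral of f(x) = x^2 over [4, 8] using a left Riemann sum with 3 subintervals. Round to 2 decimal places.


Left Riemann sum uses left endpoints of each subinterval.
Interval: [4, 8], n = 3
dx = (8 - 4) / 3 = 4/3
Left endpoints: [4, 16/3, 20/3]
f values: [16, 256/9, 400/9]
Sum = dx * (sum of f values)
= 4/3 * 800/9
= 3200/27 ≈ 118.52

118.52


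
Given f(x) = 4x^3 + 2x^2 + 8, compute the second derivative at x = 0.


First derivative:
f'(x) = 12x^2 + 4x
Second derivative:
f''(x) = 24x + 4
Substitute x = 0:
f''(0) = 24 * 0 + 4
= 0 + 4
= 4

4


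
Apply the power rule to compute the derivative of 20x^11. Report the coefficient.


We apply the power rule: d/dx [ax^n] = a*n * x^(n-1)
d/dx [20x^11]
= 20 * 11 * x^(11-1)
= 220x^10
The coefficient is 220

220


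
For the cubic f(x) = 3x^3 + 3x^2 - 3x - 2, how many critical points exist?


Find where f'(x) = 0:
f(x) = 3x^3 + 3x^2 - 3x - 2
f'(x) = 9x^2 + 6x - 3
This is a quadratic in x. Use the discriminant to count real roots.
Discriminant = (6)^2 - 4 * 9 * (-3)
= 36 - (-108)
= 144
Since discriminant > 0, f'(x) = 0 has 2 real solutions.
Number of critical points: 2

2


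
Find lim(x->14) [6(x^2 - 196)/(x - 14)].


Direct substitution gives 0/0, so we factor the numerator.
Factor: 6(x^2 - 196) = 6 * (x - 14)(x + 14)
Cancel the common factor (x - 14):
6(x^2 - 196)/(x - 14) = 6 * (x + 14)
Now substitute x = 14:
= 6 * (14 + 14) = 168

168


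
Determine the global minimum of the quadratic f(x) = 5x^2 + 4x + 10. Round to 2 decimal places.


For a quadratic f(x) = ax^2 + bx + c with a > 0, the minimum is at the vertex.
Vertex x-coordinate: x = -b/(2a)
x = -(4) / (2 * 5)
x = -4/10 = -2/5
Substitute back to find the minimum value:
f(-2/5) = 5 * (-2/5)^2 + 4 * (-2/5) + 10
= 4/5 - 8/5 + 10
= 46/5 = 9.20

9.20


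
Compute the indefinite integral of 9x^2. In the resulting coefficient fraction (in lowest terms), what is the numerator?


Apply the power rule for integration:
integral of ax^n dx = a/(n+1) * x^(n+1) + C
integral of 9x^2 dx
= 9/3 * x^3 + C
= 3 * x^3 + C
The coefficient in lowest terms is 3 = 3/1, so its numerator is 3

3


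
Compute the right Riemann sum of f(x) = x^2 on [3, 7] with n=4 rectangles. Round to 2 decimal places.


Right Riemann sum uses right endpoints of each subinterval.
Interval: [3, 7], n = 4
dx = (7 - 3) / 4 = 1
Right endpoints: [4, 5, 6, 7]
f values: [16, 25, 36, 49]
Sum = dx * (sum of f values)
= 1 * 126
= 126 = 126.00

126.00


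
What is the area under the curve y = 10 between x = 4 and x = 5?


The area under a constant function y = 10 is a rectangle.
Width = 5 - 4 = 1
Height = 10
Area = width * height
= 1 * 10
= 10

10


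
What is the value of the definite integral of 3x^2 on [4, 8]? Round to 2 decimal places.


Find the antiderivative of 3x^2:
F(x) = 3/3 * x^3
Apply the Fundamental Theorem of Calculus:
F(8) - F(4)
= 3/3 * 8^3 - 3/3 * 4^3
= 3/3 * (512 - 64)
= 3/3 * 448
= 448 = 448.00

448.00


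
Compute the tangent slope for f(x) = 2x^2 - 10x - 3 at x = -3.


The slope of the tangent line equals f'(x) at the point.
f(x) = 2x^2 - 10x - 3
f'(x) = 4x - 10
At x = -3:
f'(-3) = 4 * (-3) - 10
= -12 - 10
= -22

-22


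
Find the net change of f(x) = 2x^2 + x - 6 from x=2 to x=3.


Net change = f(b) - f(a)
f(x) = 2x^2 + x - 6
Compute f(3):
f(3) = 2 * 3^2 + 1 * 3 - 6
= 18 + 3 - 6
= 15
Compute f(2):
f(2) = 2 * 2^2 + 1 * 2 - 6
= 8 + 2 - 6
= 4
Net change = 15 - 4 = 11

11


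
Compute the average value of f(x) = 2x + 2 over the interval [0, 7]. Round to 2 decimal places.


Average value = 1/(b-a) * integral from a to b of f(x) dx
First compute the integral of 2x + 2:
F(x) = x^2 + 2x
F(7) = 1 * 49 + 2 * 7 = 63
F(0) = 1 * 0 + 2 * 0 = 0
Integral = 63 - 0 = 63
Average = 63 / (7 - 0) = 63 / 7
= 9 = 9.00

9.00


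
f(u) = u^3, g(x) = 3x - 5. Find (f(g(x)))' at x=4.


Using the chain rule: (f(g(x)))' = f'(g(x)) * g'(x)
First, find g(4):
g(4) = 3 * 4 - 5 = 7
Next, f'(u) = 3u^2
And g'(x) = 3
So f'(g(4)) * g'(4)
= 3 * 7^2 * 3
= 3 * 49 * 3
= 441

441


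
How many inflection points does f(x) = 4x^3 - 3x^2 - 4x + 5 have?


Inflection points occur where f''(x) = 0 and concavity changes.
f(x) = 4x^3 - 3x^2 - 4x + 5
f'(x) = 12x^2 - 6x - 4
f''(x) = 24x - 6
Set f''(x) = 0:
24x - 6 = 0
x = 6 / 24 = 1/4
Since f''(x) is linear (degree 1), it changes sign at this point.
Therefore there is exactly 1 inflection point.

1


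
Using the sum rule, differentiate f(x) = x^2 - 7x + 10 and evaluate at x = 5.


Differentiate term by term using power and sum rules:
f(x) = x^2 - 7x + 10
f'(x) = 2x - 7
Substitute x = 5:
f'(5) = 2 * 5 - 7
= 10 - 7
= 3

3


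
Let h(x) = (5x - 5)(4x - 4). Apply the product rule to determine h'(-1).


Let u(x) = 5x - 5 and v(x) = 4x - 4
u'(x) = 5
v'(x) = 4
Product rule: h'(x) = u'(x)*v(x) + u(x)*v'(x)
= 5 * (4x - 4) + (5x - 5) * 4
At x = -1:
u(-1) = 5 * (-1) - 5 = -10
v(-1) = 4 * (-1) - 4 = -8
h'(-1) = 5 * (-8) + (-10) * 4
= -40 - 40
= -80

-80


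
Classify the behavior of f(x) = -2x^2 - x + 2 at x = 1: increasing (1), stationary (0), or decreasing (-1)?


Compute f'(x) to determine behavior:
f'(x) = -4x - 1
f'(1) = -4 * 1 - 1
= -4 - 1
= -5
Since f'(1) < 0, the function is decreasing (-1)

-1


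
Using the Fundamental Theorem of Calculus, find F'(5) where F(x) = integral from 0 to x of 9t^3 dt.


By the Fundamental Theorem of Calculus (Part 1):
If F(x) = integral from 0 to x of f(t) dt, then F'(x) = f(x)
Here f(t) = 9t^3
So F'(x) = 9x^3
Evaluate at x = 5:
F'(5) = 9 * 5^3
= 9 * 125
= 1125

1125


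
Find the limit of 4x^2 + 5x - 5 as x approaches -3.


Since polynomials are continuous, we use direct substitution.
lim(x->-3) of 4x^2 + 5x - 5
= 4 * (-3)^2 + 5 * (-3) - 5
= 36 - 15 - 5
= 16

16


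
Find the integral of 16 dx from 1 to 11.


The integral of a constant k over [a, b] equals k * (b - a).
integral from 1 to 11 of 16 dx
= 16 * (11 - 1)
= 16 * 10
= 160

160


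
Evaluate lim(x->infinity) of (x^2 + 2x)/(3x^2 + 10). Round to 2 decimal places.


For limits at infinity with equal-degree polynomials,
we compare leading coefficients.
Numerator leading term: x^2
Denominator leading term: 3x^2
Divide both by x^2:
lim = (1 + 2/x) / (3 + 10/x^2)
As x -> infinity, the 1/x and 1/x^2 terms vanish:
= 1/3 ≈ 0.33

0.33


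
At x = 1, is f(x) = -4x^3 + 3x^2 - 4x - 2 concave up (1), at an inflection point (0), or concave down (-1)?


Concavity is determined by the sign of f''(x).
f(x) = -4x^3 + 3x^2 - 4x - 2
f'(x) = -12x^2 + 6x - 4
f''(x) = -24x + 6
f''(1) = -24 * 1 + 6
= -24 + 6
= -18
Since f''(1) < 0, the function is concave down (-1)

-1


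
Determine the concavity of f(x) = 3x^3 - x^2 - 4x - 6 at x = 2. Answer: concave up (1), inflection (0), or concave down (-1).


Concavity is determined by the sign of f''(x).
f(x) = 3x^3 - x^2 - 4x - 6
f'(x) = 9x^2 - 2x - 4
f''(x) = 18x - 2
f''(2) = 18 * 2 - 2
= 36 - 2
= 34
Since f''(2) > 0, the function is concave up (1)

1


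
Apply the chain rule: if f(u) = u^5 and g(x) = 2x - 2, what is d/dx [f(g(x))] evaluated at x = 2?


Using the chain rule: (f(g(x)))' = f'(g(x)) * g'(x)
First, find g(2):
g(2) = 2 * 2 - 2 = 2
Next, f'(u) = 5u^4
And g'(x) = 2
So f'(g(2)) * g'(2)
= 5 * 2^4 * 2
= 5 * 16 * 2
= 160

160


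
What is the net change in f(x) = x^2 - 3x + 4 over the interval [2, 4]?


Net change = f(b) - f(a)
f(x) = x^2 - 3x + 4
Compute f(4):
f(4) = 1 * 4^2 - 3 * 4 + 4
= 16 - 12 + 4
= 8
Compute f(2):
f(2) = 1 * 2^2 - 3 * 2 + 4
= 4 - 6 + 4
= 2
Net change = 8 - 2 = 6

6


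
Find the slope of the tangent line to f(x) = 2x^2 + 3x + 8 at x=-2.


The slope of the tangent line equals f'(x) at the point.
f(x) = 2x^2 + 3x + 8
f'(x) = 4x + 3
At x = -2:
f'(-2) = 4 * (-2) + 3
= -8 + 3
= -5

-5


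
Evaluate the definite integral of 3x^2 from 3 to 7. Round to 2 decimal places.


Find the antiderivative of 3x^2:
F(x) = 3/3 * x^3
Apply the Fundamental Theorem of Calculus:
F(7) - F(3)
= 3/3 * 7^3 - 3/3 * 3^3
= 3/3 * (343 - 27)
= 3/3 * 316
= 316 = 316.00

316.00


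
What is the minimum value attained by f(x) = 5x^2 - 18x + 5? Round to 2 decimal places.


For a quadratic f(x) = ax^2 + bx + c with a > 0, the minimum is at the vertex.
Vertex x-coordinate: x = -b/(2a)
x = -(-18) / (2 * 5)
x = 18/10 = 9/5
Substitute back to find the minimum value:
f(9/5) = 5 * (9/5)^2 - 18 * (9/5) + 5
= 81/5 - 162/5 + 5
= -56/5 = -11.20

-11.20


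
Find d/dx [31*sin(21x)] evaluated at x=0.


Apply the chain rule to differentiate 31*sin(21x):
d/dx [31*sin(21x)]
= 31 * cos(21x) * d/dx(21x)
= 31 * 21 * cos(21x)
= 651 * cos(21x)
Evaluate at x = 0:
= 651 * cos(0)
= 651 * 1
= 651

651


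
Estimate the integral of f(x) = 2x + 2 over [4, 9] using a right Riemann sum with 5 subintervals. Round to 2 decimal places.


Right Riemann sum uses right endpoints of each subinterval.
Interval: [4, 9], n = 5
dx = (9 - 4) / 5 = 1
Right endpoints: [5, 6, 7, 8, 9]
f values: [12, 14, 16, 18, 20]
Sum = dx * (sum of f values)
= 1 * 80
= 80 = 80.00

80.00


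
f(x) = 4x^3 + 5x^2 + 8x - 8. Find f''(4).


First derivative:
f'(x) = 12x^2 + 10x + 8
Second derivative:
f''(x) = 24x + 10
Substitute x = 4:
f''(4) = 24 * 4 + 10
= 96 + 10
= 106

106


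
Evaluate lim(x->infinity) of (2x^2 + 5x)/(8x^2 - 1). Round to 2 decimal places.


For limits at infinity with equal-degree polynomials,
we compare leading coefficients.
Numerator leading term: 2x^2
Denominator leading term: 8x^2
Divide both by x^2:
lim = (2 + 5/x) / (8 - 1/x^2)
As x -> infinity, the 1/x and 1/x^2 terms vanish:
= 2/8 = 1/4 = 0.25

0.25


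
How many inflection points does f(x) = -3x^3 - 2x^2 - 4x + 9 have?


Inflection points occur where f''(x) = 0 and concavity changes.
f(x) = -3x^3 - 2x^2 - 4x + 9
f'(x) = -9x^2 - 4x - 4
f''(x) = -18x - 4
Set f''(x) = 0:
-18x - 4 = 0
x = 4 / (-18) = -2/9
Since f''(x) is linear (degree 1), it changes sign at this point.
Therefore there is exactly 1 inflection point.

1


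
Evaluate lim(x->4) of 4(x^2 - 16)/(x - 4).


Direct substitution gives 0/0, so we factor the numerator.
Factor: 4(x^2 - 16) = 4 * (x - 4)(x + 4)
Cancel the common factor (x - 4):
4(x^2 - 16)/(x - 4) = 4 * (x + 4)
Now substitute x = 4:
= 4 * (4 + 4) = 32

32


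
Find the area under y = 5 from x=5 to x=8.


The area under a constant function y = 5 is a rectangle.
Width = 8 - 5 = 3
Height = 5
Area = width * height
= 3 * 5
= 15

15


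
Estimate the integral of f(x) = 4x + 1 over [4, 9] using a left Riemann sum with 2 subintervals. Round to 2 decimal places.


Left Riemann sum uses left endpoints of each subinterval.
Interval: [4, 9], n = 2
dx = (9 - 4) / 2 = 5/2
Left endpoints: [4, 13/2]
f values: [17, 27]
Sum = dx * (sum of f values)
= 5/2 * 44
= 110 = 110.00

110.00


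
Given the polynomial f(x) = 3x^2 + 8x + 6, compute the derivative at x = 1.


Differentiate term by term using power and sum rules:
f(x) = 3x^2 + 8x + 6
f'(x) = 6x + 8
Substitute x = 1:
f'(1) = 6 * 1 + 8
= 6 + 8
= 14

14


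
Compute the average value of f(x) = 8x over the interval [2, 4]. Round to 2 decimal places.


Average value = 1/(b-a) * integral from a to b of f(x) dx
First compute the integral of 8x:
F(x) = 4x^2
F(4) = 4 * 16 + 0 * 4 = 64
F(2) = 4 * 4 + 0 * 2 = 16
Integral = 64 - 16 = 48
Average = 48 / (4 - 2) = 48 / 2
= 24 = 24.00

24.00


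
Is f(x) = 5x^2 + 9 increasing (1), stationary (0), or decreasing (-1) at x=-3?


Compute f'(x) to determine behavior:
f'(x) = 10x
f'(-3) = 10 * (-3) + 0
= -30 + 0
= -30
Since f'(-3) < 0, the function is decreasing (-1)

-1


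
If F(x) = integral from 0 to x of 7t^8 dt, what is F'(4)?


By the Fundamental Theorem of Calculus (Part 1):
If F(x) = integral from 0 to x of f(t) dt, then F'(x) = f(x)
Here f(t) = 7t^8
So F'(x) = 7x^8
Evaluate at x = 4:
F'(4) = 7 * 4^8
= 7 * 65536
= 458752

458752


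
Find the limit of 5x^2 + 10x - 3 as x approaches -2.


Since polynomials are continuous, we use direct substitution.
lim(x->-2) of 5x^2 + 10x - 3
= 5 * (-2)^2 + 10 * (-2) - 3
= 20 - 20 - 3
= -3

-3


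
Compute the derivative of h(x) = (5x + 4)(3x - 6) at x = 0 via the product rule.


Let u(x) = 5x + 4 and v(x) = 3x - 6
u'(x) = 5
v'(x) = 3
Product rule: h'(x) = u'(x)*v(x) + u(x)*v'(x)
= 5 * (3x - 6) + (5x + 4) * 3
At x = 0:
u(0) = 5 * 0 + 4 = 4
v(0) = 3 * 0 - 6 = -6
h'(0) = 5 * (-6) + 4 * 3
= -30 + 12
= -18

-18


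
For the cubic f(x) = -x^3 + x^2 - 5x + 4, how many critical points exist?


Find where f'(x) = 0:
f(x) = -x^3 + x^2 - 5x + 4
f'(x) = -3x^2 + 2x - 5
This is a quadratic in x. Use the discriminant to count real roots.
Discriminant = (2)^2 - 4 * (-3) * (-5)
= 4 - 60
= -56
Since discriminant < 0, f'(x) = 0 has no real solutions.
Number of critical points: 0

0


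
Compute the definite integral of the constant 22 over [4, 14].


The integral of a constant k over [a, b] equals k * (b - a).
integral from 4 to 14 of 22 dx
= 22 * (14 - 4)
= 22 * 10
= 220

220


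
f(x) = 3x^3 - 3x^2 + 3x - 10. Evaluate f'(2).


Differentiate f(x) = 3x^3 - 3x^2 + 3x - 10 term by term:
f'(x) = 9x^2 - 6x + 3
Substitute x = 2:
f'(2) = 9 * 2^2 - 6 * 2 + 3
= 36 - 12 + 3
= 27

27


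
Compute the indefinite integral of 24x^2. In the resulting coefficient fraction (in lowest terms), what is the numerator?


Apply the power rule for integration:
integral of ax^n dx = a/(n+1) * x^(n+1) + C
integral of 24x^2 dx
= 24/3 * x^3 + C
= 8 * x^3 + C
The coefficient in lowest terms is 8 = 8/1, so its numerator is 8

8


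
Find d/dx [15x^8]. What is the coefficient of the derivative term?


We apply the power rule: d/dx [ax^n] = a*n * x^(n-1)
d/dx [15x^8]
= 15 * 8 * x^(8-1)
= 120x^7
The coefficient is 120

120


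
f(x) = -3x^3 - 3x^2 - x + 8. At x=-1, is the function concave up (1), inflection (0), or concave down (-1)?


Concavity is determined by the sign of f''(x).
f(x) = -3x^3 - 3x^2 - x + 8
f'(x) = -9x^2 - 6x - 1
f''(x) = -18x - 6
f''(-1) = -18 * (-1) - 6
= 18 - 6
= 12
Since f''(-1) > 0, the function is concave up (1)

1


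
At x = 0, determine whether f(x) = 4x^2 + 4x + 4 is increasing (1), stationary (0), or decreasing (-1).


Compute f'(x) to determine behavior:
f'(x) = 8x + 4
f'(0) = 8 * 0 + 4
= 0 + 4
= 4
Since f'(0) > 0, the function is increasing (1)

1


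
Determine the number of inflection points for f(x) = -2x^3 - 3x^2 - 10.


Inflection points occur where f''(x) = 0 and concavity changes.
f(x) = -2x^3 - 3x^2 - 10
f'(x) = -6x^2 - 6x
f''(x) = -12x - 6
Set f''(x) = 0:
-12x - 6 = 0
x = 6 / (-12) = -1/2
Since f''(x) is linear (degree 1), it changes sign at this point.
Therefore there is exactly 1 inflection point.

1


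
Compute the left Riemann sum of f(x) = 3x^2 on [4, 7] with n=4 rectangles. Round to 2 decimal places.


Left Riemann sum uses left endpoints of each subinterval.
Interval: [4, 7], n = 4
dx = (7 - 4) / 4 = 3/4
Left endpoints: [4, 19/4, 11/2, 25/4]
f values: [48, 1083/16, 363/4, 1875/16]
Sum = dx * (sum of f values)
= 3/4 * 2589/8
= 7767/32 ≈ 242.72

242.72


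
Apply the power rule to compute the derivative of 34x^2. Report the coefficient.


We apply the power rule: d/dx [ax^n] = a*n * x^(n-1)
d/dx [34x^2]
= 34 * 2 * x^(2-1)
= 68x
The coefficient is 68

68


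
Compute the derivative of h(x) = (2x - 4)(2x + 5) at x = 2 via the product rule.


Let u(x) = 2x - 4 and v(x) = 2x + 5
u'(x) = 2
v'(x) = 2
Product rule: h'(x) = u'(x)*v(x) + u(x)*v'(x)
= 2 * (2x + 5) + (2x - 4) * 2
At x = 2:
u(2) = 2 * 2 - 4 = 0
v(2) = 2 * 2 + 5 = 9
h'(2) = 2 * 9 + 0 * 2
= 18 + 0
= 18

18


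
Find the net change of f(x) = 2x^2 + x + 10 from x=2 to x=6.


Net change = f(b) - f(a)
f(x) = 2x^2 + x + 10
Compute f(6):
f(6) = 2 * 6^2 + 1 * 6 + 10
= 72 + 6 + 10
= 88
Compute f(2):
f(2) = 2 * 2^2 + 1 * 2 + 10
= 8 + 2 + 10
= 20
Net change = 88 - 20 = 68

68


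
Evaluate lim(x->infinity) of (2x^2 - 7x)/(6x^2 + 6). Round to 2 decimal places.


For limits at infinity with equal-degree polynomials,
we compare leading coefficients.
Numerator leading term: 2x^2
Denominator leading term: 6x^2
Divide both by x^2:
lim = (2 - 7/x) / (6 + 6/x^2)
As x -> infinity, the 1/x and 1/x^2 terms vanish:
= 2/6 = 1/3 ≈ 0.33

0.33


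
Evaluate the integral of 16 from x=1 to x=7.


The integral of a constant k over [a, b] equals k * (b - a).
integral from 1 to 7 of 16 dx
= 16 * (7 - 1)
= 16 * 6
= 96

96


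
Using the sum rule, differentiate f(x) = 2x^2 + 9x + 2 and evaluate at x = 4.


Differentiate term by term using power and sum rules:
f(x) = 2x^2 + 9x + 2
f'(x) = 4x + 9
Substitute x = 4:
f'(4) = 4 * 4 + 9
= 16 + 9
= 25

25
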